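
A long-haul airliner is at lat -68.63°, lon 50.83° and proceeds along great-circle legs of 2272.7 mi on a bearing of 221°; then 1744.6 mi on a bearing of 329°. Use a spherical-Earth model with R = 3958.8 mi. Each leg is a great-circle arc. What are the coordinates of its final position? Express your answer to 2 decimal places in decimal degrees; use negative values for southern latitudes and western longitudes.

latitude -45.17°, longitude -69.32°

Apply the spherical direct solution leg by leg, carrying full precision between legs.
Leg 1: from (-68.63°, 50.83°), δ = 2272.7/3958.8 = 0.574088 rad, θ = 221° → φ = -68.64°, λ = -51.17°.
Leg 2: from (-68.64°, -51.17°), δ = 1744.6/3958.8 = 0.440689 rad, θ = 329° → φ = -45.17°, λ = -69.32°.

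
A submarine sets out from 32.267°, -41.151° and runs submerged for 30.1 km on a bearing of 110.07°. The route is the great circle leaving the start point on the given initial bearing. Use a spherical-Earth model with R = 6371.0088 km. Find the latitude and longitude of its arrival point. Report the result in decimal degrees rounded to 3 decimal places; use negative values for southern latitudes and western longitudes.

δ = 30.1/6371.0088 = 0.004725 rad (0.2707°).
With φ₁ = 32.267° = 0.563165 rad and θ = 110.07° = 1.921084 rad:
Destination latitude: φ₂ = arcsin( sin φ₁ cos δ + cos φ₁ sin δ cos θ ) = arcsin(0.532489) = 32.174°.
For the longitude increment, Δλ = atan2( sin θ sin δ cos φ₁, cos δ − sin φ₁ sin φ₂ ) = atan2(0.003752, 0.715712) = 0.300°.
λ₂ = λ₁ + Δλ = -40.851°.

latitude 32.174°, longitude -40.851°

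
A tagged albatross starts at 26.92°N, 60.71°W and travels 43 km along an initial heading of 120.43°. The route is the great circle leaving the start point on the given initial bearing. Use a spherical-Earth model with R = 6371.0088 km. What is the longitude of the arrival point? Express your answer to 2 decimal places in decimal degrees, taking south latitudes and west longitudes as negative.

longitude -60.34°

Central angle δ = d/R = 0.006749 rad.
Start latitude φ₁ = 0.469843 rad; initial bearing θ = 2.101900 rad.
sin φ₂ = sin φ₁ cos δ + cos φ₁ sin δ cos θ = (0.452746)(0.999977) + (0.891640)(0.006749)(-0.506485) = 0.449688
φ₂ = asin(0.449688) = 0.466416 rad = 26.72°.
Δλ = atan2( sin θ sin δ cos φ₁ , cos δ − sin φ₁ sin φ₂ ) = atan2(0.005189, 0.796383) = 0.006516 rad = 0.37°.
λ₂ = -60.71° + 0.37° = -60.34°.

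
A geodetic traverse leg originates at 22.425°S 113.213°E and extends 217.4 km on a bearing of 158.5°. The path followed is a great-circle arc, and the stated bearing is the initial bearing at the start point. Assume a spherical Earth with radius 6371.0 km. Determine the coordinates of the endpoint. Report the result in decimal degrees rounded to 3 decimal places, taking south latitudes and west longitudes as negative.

latitude -24.242°, longitude 113.999°

Central angle δ = d/R = 0.034123 rad.
Converting: φ₁ = -0.391390 rad, θ = 2.766347 rad.
Destination latitude: φ₂ = arcsin( sin φ₁ cos δ + cos φ₁ sin δ cos θ ) = arcsin(-0.410594) = -24.242°.
Δλ = atan2( sin θ sin δ cos φ₁ , cos δ − sin φ₁ sin φ₂ ) = atan2(0.011558, 0.842787) = 0.013714 rad = 0.786°.
λ₂ = λ₁ + Δλ = 113.999°.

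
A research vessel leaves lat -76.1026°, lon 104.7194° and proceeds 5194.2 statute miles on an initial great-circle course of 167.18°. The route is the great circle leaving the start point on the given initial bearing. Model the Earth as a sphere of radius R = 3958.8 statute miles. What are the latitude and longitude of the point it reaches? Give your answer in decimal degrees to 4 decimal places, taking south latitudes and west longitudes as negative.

latitude -28.3442°, longitude -89.3870°

δ = 5194.2/3958.8 = 1.312064 rad (75.1757°).
With φ₁ = -76.1026° = -1.328241 rad and θ = 167.18° = 2.917841 rad:
Destination latitude: φ₂ = arcsin( sin φ₁ cos δ + cos φ₁ sin δ cos θ ) = arcsin(-0.474767) = -28.3442°.
For the longitude increment, Δλ = atan2( sin θ sin δ cos φ₁, cos δ − sin φ₁ sin φ₂ ) = atan2(0.051520, -0.205014) = 165.8936°.
λ₂ = 104.7194° + 165.8936° = 270.6130°, normalized to (−180°, 180°] → -89.3870°.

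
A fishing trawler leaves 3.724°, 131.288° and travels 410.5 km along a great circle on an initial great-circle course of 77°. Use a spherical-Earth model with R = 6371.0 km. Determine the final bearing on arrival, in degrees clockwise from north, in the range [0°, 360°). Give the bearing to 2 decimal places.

final bearing 77.26°

Central angle δ = d/R = 0.064433 rad.
Converting: φ₁ = 0.064996 rad, θ = 1.343904 rad.
Applying the spherical law of cosines for sides, sin φ₂ = sin φ₁ cos δ + cos φ₁ sin δ cos θ = 0.079269, so φ₂ = 4.547°.
Δλ = atan2( sin θ sin δ cos φ₁ , cos δ − sin φ₁ sin φ₂ ) = atan2(0.062605, 0.992776) = 0.062977 rad = 3.608°.
Hence λ₂ = 131.288° + 3.608° = 134.896°.
The forward bearing on arrival equals the back-azimuth from the destination plus 180°.
Back-azimuth from P₂ (4.55°, 134.90°) to P₁ (3.72°, 131.29°), with Δλ' = λ₁ − λ₂ = -3.61°: atan2( sin Δλ' cos φ₁ , cos φ₂ sin φ₁ − sin φ₂ cos φ₁ cos Δλ' ) = 257.26°.
Final bearing = (257.26° + 180°) mod 360° = 77.26°.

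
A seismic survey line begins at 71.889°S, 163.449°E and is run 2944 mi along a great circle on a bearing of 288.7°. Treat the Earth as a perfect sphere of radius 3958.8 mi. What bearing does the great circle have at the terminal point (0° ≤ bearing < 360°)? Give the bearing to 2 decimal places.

Central angle δ = d/R = 0.743660 rad.
Converting: φ₁ = -1.254700 rad, θ = 5.038766 rad.
sin φ₂ = sin φ₁ cos δ + cos φ₁ sin δ cos θ = (-0.950456)(0.735996) + (0.310859)(0.676986)(0.320613) = -0.632060
φ₂ = asin(-0.632060) = -0.684208 rad = -39.202°.
Then Δλ = atan2(-0.199338, 0.135251) = -0.974645 rad, from sin θ sin δ cos φ₁ over cos δ − sin φ₁ sin φ₂.
λ₂ = λ₁ + Δλ = 107.606°.
The forward bearing on arrival equals the back-azimuth from the destination plus 180°.
Back-azimuth from P₂ (-39.20°, 107.61°) to P₁ (-71.89°, 163.45°), with Δλ' = λ₁ − λ₂ = 55.84°: atan2( sin Δλ' cos φ₁ , cos φ₂ sin φ₁ − sin φ₂ cos φ₁ cos Δλ' ) = 157.67°.
Final bearing = (157.67° + 180°) mod 360° = 337.67°.

final bearing 337.67°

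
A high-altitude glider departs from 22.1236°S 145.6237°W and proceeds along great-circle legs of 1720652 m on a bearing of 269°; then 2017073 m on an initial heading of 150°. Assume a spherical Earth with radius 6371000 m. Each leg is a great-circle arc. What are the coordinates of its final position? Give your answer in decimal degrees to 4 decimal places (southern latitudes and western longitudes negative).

latitude -36.8555°, longitude -151.0721°

Apply the spherical direct solution leg by leg, carrying full precision between legs.
Leg 1: from (-22.1236°, -145.6237°), δ = 1720652/6371000 = 0.270076 rad, θ = 269° → φ = -21.5472°, λ = -162.2906°.
Leg 2: from (-21.5472°, -162.2906°), δ = 2017073/6371000 = 0.316602 rad, θ = 150° → φ = -36.8555°, λ = -151.0721°.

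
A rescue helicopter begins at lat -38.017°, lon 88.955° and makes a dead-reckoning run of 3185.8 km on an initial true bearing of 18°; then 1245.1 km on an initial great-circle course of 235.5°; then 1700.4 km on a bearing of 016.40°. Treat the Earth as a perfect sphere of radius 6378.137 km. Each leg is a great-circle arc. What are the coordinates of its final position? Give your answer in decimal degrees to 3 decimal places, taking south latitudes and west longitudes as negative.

Apply the spherical direct solution leg by leg, carrying full precision between legs.
Leg 1: from (-38.017°, 88.955°), δ = 3185.8/6378.137 = 0.499488 rad, θ = 18° → φ = -10.473°, λ = 97.612°.
Leg 2: from (-10.473°, 97.612°), δ = 1245.1/6378.137 = 0.195214 rad, θ = 235.5° → φ = -16.640°, λ = 88.007°.
Leg 3: from (-16.640°, 88.007°), δ = 1700.4/6378.137 = 0.266598 rad, θ = 16.4° → φ = -1.954°, λ = 92.276°.

latitude -1.954°, longitude 92.276°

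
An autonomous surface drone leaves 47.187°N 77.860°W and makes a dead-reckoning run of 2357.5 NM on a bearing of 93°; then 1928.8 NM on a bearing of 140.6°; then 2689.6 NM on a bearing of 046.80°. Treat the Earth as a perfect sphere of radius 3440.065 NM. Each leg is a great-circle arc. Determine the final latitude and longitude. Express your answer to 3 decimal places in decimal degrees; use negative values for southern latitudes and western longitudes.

latitude 34.220°, longitude 29.357°

Apply the spherical direct solution leg by leg, carrying full precision between legs.
Leg 1: from (47.187°, -77.860°), δ = 2357.5/3440.065 = 0.685307 rad, θ = 93° → φ = 33.055°, λ = -28.914°.
Leg 2: from (33.055°, -28.914°), δ = 1928.8/3440.065 = 0.560687 rad, θ = 140.6° → φ = 6.749°, λ = -9.044°.
Leg 3: from (6.749°, -9.044°), δ = 2689.6/3440.065 = 0.781846 rad, θ = 46.8° → φ = 34.220°, λ = 29.357°.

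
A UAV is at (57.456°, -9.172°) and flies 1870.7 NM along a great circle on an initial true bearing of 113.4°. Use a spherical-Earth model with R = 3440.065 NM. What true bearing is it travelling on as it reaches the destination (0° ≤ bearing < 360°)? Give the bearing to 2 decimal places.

δ = 1870.7/3440.065 = 0.543798 rad (31.1573°).
With φ₁ = 57.456° = 1.002796 rad and θ = 113.4° = 1.979203 rad:
Applying the spherical law of cosines for sides, sin φ₂ = sin φ₁ cos δ + cos φ₁ sin δ cos θ = 0.610841, so φ₂ = 37.650°.
Δλ = atan2( sin θ sin δ cos φ₁ , cos δ − sin φ₁ sin φ₂ ) = atan2(0.255437, 0.340824) = 0.643162 rad = 36.850°.
λ₂ = λ₁ + Δλ = 27.678°.
The forward bearing on arrival equals the back-azimuth from the destination plus 180°.
Back-azimuth from P₂ (37.65°, 27.68°) to P₁ (57.46°, -9.17°), with Δλ' = λ₁ − λ₂ = -36.85°: atan2( sin Δλ' cos φ₁ , cos φ₂ sin φ₁ − sin φ₂ cos φ₁ cos Δλ' ) = 321.42°.
Final bearing = (321.42° + 180°) mod 360° = 141.42°.

final bearing 141.42°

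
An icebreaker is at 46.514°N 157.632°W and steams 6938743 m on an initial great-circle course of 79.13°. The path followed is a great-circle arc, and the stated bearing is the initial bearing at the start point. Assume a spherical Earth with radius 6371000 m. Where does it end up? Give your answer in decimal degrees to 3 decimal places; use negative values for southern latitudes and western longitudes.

δ = 6938743/6371000 = 1.089114 rad (62.4016°).
With φ₁ = 46.514° = 0.811822 rad and θ = 79.13° = 1.381079 rad:
Applying the spherical law of cosines for sides, sin φ₂ = sin φ₁ cos δ + cos φ₁ sin δ cos θ = 0.451134, so φ₂ = 26.816°.
Δλ = atan2( sin θ sin δ cos φ₁ , cos δ − sin φ₁ sin φ₂ ) = atan2(0.598932, 0.135954) = 1.347584 rad = 77.211°.
Hence λ₂ = -157.632° + 77.211° = -80.421°.

latitude 26.816°, longitude -80.421°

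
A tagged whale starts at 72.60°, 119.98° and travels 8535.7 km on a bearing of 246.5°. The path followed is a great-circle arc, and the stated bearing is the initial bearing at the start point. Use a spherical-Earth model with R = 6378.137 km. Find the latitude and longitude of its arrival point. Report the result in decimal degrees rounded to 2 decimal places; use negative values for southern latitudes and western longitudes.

The arc subtends δ = 8535.7/6378.137 = 1.338275 rad at the centre.
With φ₁ = 72.60° = 1.267109 rad and θ = 246.5° = 4.302237 rad:
Destination latitude: φ₂ = arcsin( sin φ₁ cos δ + cos φ₁ sin δ cos θ ) = arcsin(0.103854) = 5.96°.
Then Δλ = atan2(-0.266858, 0.131330) = -1.113461 rad, from sin θ sin δ cos φ₁ over cos δ − sin φ₁ sin φ₂.
Hence λ₂ = 119.98° + -63.80° = 56.18°.

latitude 5.96°, longitude 56.18°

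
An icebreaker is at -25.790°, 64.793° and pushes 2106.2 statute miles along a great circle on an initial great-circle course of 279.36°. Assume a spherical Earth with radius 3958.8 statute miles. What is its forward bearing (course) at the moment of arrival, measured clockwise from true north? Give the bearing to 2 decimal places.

Angular distance δ = d/R = 2106.2 / 3958.8 = 0.532030 rad.
With φ₁ = -25.790° = -0.450120 rad and θ = 279.36° = 4.875752 rad:
sin φ₂ = sin φ₁ cos δ + cos φ₁ sin δ cos θ = (-0.435074)(0.861779) + (0.900395)(0.507284)(0.162637) = -0.300652
φ₂ = asin(-0.300652) = -0.305376 rad = -17.497°.
Then Δλ = atan2(-0.450674, 0.730973) = -0.552493 rad, from sin θ sin δ cos φ₁ over cos δ − sin φ₁ sin φ₂.
λ₂ = 64.793° + -31.655° = 33.138°.
The forward bearing on arrival equals the back-azimuth from the destination plus 180°.
Back-azimuth from P₂ (-17.50°, 33.14°) to P₁ (-25.79°, 64.79°), with Δλ' = λ₁ − λ₂ = 31.66°: atan2( sin Δλ' cos φ₁ , cos φ₂ sin φ₁ − sin φ₂ cos φ₁ cos Δλ' ) = 111.33°.
Final bearing = (111.33° + 180°) mod 360° = 291.33°.

final bearing 291.33°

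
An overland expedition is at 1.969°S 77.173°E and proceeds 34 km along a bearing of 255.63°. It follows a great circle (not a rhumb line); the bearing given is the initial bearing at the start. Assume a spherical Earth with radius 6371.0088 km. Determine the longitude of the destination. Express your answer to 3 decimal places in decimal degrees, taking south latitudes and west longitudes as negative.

δ = 34/6371.0088 = 0.005337 rad (0.3058°).
Start latitude φ₁ = -0.034366 rad; initial bearing θ = 4.461585 rad.
Applying the spherical law of cosines for sides, sin φ₂ = sin φ₁ cos δ + cos φ₁ sin δ cos θ = -0.035682, so φ₂ = -2.045°.
Δλ = atan2( sin θ sin δ cos φ₁ , cos δ − sin φ₁ sin φ₂ ) = atan2(-0.005167, 0.998760) = -0.005173 rad = -0.296°.
λ₂ = λ₁ + Δλ = 76.877°.

longitude 76.877°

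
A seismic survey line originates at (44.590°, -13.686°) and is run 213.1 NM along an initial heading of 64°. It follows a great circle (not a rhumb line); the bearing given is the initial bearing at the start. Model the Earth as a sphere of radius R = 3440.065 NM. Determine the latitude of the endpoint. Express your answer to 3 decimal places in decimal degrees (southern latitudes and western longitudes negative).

latitude 46.055°

Angular distance δ = d/R = 213.1 / 3440.065 = 0.061947 rad.
Converting: φ₁ = 0.778242 rad, θ = 1.117011 rad.
sin φ₂ = sin φ₁ cos δ + cos φ₁ sin δ cos θ = (0.702029)(0.998082) + (0.712149)(0.061907)(0.438371) = 0.720009
φ₂ = asin(0.720009) = 0.803815 rad = 46.055°.
For the longitude increment, Δλ = atan2( sin θ sin δ cos φ₁, cos δ − sin φ₁ sin φ₂ ) = atan2(0.039625, 0.492615) = 4.599°.
λ₂ = λ₁ + Δλ = -9.087°.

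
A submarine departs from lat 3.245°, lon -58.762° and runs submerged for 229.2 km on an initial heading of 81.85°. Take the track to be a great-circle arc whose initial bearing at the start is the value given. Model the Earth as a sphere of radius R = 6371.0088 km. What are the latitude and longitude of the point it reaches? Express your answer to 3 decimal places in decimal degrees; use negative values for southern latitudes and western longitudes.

latitude 3.535°, longitude -56.718°

δ = 229.2/6371.0088 = 0.035975 rad (2.0612°).
Converting: φ₁ = 0.056636 rad, θ = 1.428552 rad.
Destination latitude: φ₂ = arcsin( sin φ₁ cos δ + cos φ₁ sin δ cos θ ) = arcsin(0.061660) = 3.535°.
For the longitude increment, Δλ = atan2( sin θ sin δ cos φ₁, cos δ − sin φ₁ sin φ₂ ) = atan2(0.035547, 0.995863) = 2.044°.
Hence λ₂ = -58.762° + 2.044° = -56.718°.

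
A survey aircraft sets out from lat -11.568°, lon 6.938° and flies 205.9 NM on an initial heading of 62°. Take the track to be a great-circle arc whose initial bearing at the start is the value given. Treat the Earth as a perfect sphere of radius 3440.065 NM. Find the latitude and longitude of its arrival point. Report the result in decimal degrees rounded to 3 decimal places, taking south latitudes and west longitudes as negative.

latitude -9.942°, longitude 10.012°

Angular distance δ = d/R = 205.9 / 3440.065 = 0.059854 rad.
Start latitude φ₁ = -0.201900 rad; initial bearing θ = 1.082104 rad.
sin φ₂ = sin φ₁ cos δ + cos φ₁ sin δ cos θ = (-0.200531)(0.998209) + (0.979687)(0.059818)(0.469472) = -0.172659
φ₂ = asin(-0.172659) = -0.173529 rad = -9.942°.
Then Δλ = atan2(0.051743, 0.963586) = 0.053647 rad, from sin θ sin δ cos φ₁ over cos δ − sin φ₁ sin φ₂.
Hence λ₂ = 6.938° + 3.074° = 10.012°.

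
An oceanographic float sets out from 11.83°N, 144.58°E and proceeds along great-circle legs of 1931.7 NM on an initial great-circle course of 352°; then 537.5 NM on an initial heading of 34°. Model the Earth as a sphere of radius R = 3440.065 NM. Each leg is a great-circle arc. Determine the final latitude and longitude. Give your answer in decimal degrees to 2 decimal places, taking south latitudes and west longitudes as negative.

latitude 50.77°, longitude 146.62°

Apply the spherical direct solution leg by leg, carrying full precision between legs.
Leg 1: from (11.83°, 144.58°), δ = 1931.7/3440.065 = 0.561530 rad, θ = 352° → φ = 43.60°, λ = 138.71°.
Leg 2: from (43.60°, 138.71°), δ = 537.5/3440.065 = 0.156247 rad, θ = 34° → φ = 50.77°, λ = 146.62°.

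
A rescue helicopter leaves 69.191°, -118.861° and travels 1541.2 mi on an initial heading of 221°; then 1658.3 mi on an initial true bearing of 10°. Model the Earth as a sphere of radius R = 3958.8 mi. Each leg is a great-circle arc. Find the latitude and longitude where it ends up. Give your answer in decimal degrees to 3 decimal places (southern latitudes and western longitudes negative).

latitude 72.937°, longitude -127.592°

Apply the spherical direct solution leg by leg, carrying full precision between legs.
Leg 1: from (69.191°, -118.861°), δ = 1541.2/3958.8 = 0.389310 rad, θ = 221° → φ = 49.735°, λ = -141.521°.
Leg 2: from (49.735°, -141.521°), δ = 1658.3/3958.8 = 0.418890 rad, θ = 10° → φ = 72.937°, λ = -127.592°.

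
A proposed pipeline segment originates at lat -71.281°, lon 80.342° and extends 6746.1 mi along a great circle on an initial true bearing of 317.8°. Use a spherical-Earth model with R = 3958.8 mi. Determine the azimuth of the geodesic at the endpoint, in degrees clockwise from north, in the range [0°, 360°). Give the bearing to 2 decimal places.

The arc subtends δ = 6746.1/3958.8 = 1.704077 rad at the centre.
Start latitude φ₁ = -1.244088 rad; initial bearing θ = 5.546656 rad.
sin φ₂ = sin φ₁ cos δ + cos φ₁ sin δ cos θ = (-0.947104)(-0.132886) + (0.320927)(0.991131)(0.740805) = 0.361493
φ₂ = asin(0.361493) = 0.369869 rad = 21.192°.
Then Δλ = atan2(-0.213661, 0.209485) = -0.795268 rad, from sin θ sin δ cos φ₁ over cos δ − sin φ₁ sin φ₂.
λ₂ = 80.342° + -45.565° = 34.777°.
The forward bearing on arrival equals the back-azimuth from the destination plus 180°.
Back-azimuth from P₂ (21.19°, 34.78°) to P₁ (-71.28°, 80.34°), with Δλ' = λ₁ − λ₂ = 45.57°: atan2( sin Δλ' cos φ₁ , cos φ₂ sin φ₁ − sin φ₂ cos φ₁ cos Δλ' ) = 166.63°.
Final bearing = (166.63° + 180°) mod 360° = 346.63°.

final bearing 346.63°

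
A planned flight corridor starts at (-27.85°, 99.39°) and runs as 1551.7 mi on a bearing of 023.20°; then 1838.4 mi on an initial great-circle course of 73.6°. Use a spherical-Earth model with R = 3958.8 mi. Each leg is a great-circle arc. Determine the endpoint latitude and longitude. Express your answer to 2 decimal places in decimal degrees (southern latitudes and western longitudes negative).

Apply the spherical direct solution leg by leg, carrying full precision between legs.
Leg 1: from (-27.85°, 99.39°), δ = 1551.7/3958.8 = 0.391962 rad, θ = 23.2° → φ = -6.97°, λ = 108.11°.
Leg 2: from (-6.97°, 108.11°), δ = 1838.4/3958.8 = 0.464383 rad, θ = 73.6° → φ = 0.98°, λ = 133.56°.

latitude 0.98°, longitude 133.56°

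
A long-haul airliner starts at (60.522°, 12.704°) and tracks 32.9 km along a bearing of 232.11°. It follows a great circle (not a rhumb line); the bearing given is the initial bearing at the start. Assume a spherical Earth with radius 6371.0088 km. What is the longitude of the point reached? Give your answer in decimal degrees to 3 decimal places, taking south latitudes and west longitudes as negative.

Angular distance δ = d/R = 32.9 / 6371.0088 = 0.005164 rad.
Converting: φ₁ = 1.056308 rad, θ = 4.051084 rad.
sin φ₂ = sin φ₁ cos δ + cos φ₁ sin δ cos θ = (0.870545)(0.999987) + (0.492089)(0.005164)(-0.614147) = 0.868972
φ₂ = asin(0.868972) = 1.053122 rad = 60.339°.
Δλ = atan2( sin θ sin δ cos φ₁ , cos δ − sin φ₁ sin φ₂ ) = atan2(-0.002005, 0.243507) = -0.008236 rad = -0.472°.
λ₂ = 12.704° + -0.472° = 12.232°.

longitude 12.232°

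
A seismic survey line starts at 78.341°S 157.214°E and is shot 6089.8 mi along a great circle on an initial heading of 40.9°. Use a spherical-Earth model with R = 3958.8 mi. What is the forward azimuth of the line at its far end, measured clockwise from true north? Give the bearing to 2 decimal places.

Central angle δ = d/R = 1.538294 rad.
With φ₁ = -78.341° = -1.367308 rad and θ = 40.9° = 0.713840 rad:
sin φ₂ = sin φ₁ cos δ + cos φ₁ sin δ cos θ = (-0.979368)(0.032496) + (0.202087)(0.999472)(0.755853) = 0.120841
φ₂ = asin(0.120841) = 0.121137 rad = 6.941°.
Then Δλ = atan2(0.132244, 0.150844) = 0.719789 rad, from sin θ sin δ cos φ₁ over cos δ − sin φ₁ sin φ₂.
λ₂ = 157.214° + 41.241° = 198.455°, normalized to (−180°, 180°] → -161.545°.
The forward bearing on arrival equals the back-azimuth from the destination plus 180°.
Back-azimuth from P₂ (6.94°, -161.55°) to P₁ (-78.34°, 157.21°), with Δλ' = λ₁ − λ₂ = 318.76°: atan2( sin Δλ' cos φ₁ , cos φ₂ sin φ₁ − sin φ₂ cos φ₁ cos Δλ' ) = 187.66°.
Final bearing = (187.66° + 180°) mod 360° = 7.66°.

final bearing 7.66°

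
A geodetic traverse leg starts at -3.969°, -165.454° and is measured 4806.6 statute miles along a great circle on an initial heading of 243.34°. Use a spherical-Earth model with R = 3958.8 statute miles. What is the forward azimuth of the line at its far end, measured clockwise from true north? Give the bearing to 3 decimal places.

final bearing 264.146°

Central angle δ = d/R = 1.214156 rad.
Start latitude φ₁ = -0.069272 rad; initial bearing θ = 4.247084 rad.
Applying the spherical law of cosines for sides, sin φ₂ = sin φ₁ cos δ + cos φ₁ sin δ cos θ = -0.443618, so φ₂ = -26.335°.
Then Δλ = atan2(-0.835441, 0.318422) = -1.206651 rad, from sin θ sin δ cos φ₁ over cos δ − sin φ₁ sin φ₂.
λ₂ = -165.454° + -69.136° = -234.590°, normalized to (−180°, 180°] → 125.410°.
The forward bearing on arrival equals the back-azimuth from the destination plus 180°.
Back-azimuth from P₂ (-26.335°, 125.410°) to P₁ (-3.969°, -165.454°), with Δλ' = λ₁ − λ₂ = -290.864°: atan2( sin Δλ' cos φ₁ , cos φ₂ sin φ₁ − sin φ₂ cos φ₁ cos Δλ' ) = 84.146°.
Final bearing = (84.146° + 180°) mod 360° = 264.146°.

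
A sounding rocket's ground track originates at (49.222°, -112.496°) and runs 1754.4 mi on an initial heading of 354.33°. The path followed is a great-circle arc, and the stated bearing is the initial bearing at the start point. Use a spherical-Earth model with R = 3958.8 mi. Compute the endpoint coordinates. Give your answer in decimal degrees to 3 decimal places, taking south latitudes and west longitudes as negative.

latitude 74.320°, longitude -121.515°

The arc subtends δ = 1754.4/3958.8 = 0.443165 rad at the centre.
Start latitude φ₁ = 0.859086 rad; initial bearing θ = 6.184225 rad.
sin φ₂ = sin φ₁ cos δ + cos φ₁ sin δ cos θ = (0.757246)(0.903399) + (0.653130)(0.428801)(0.995107) = 0.962788
φ₂ = asin(0.962788) = 1.297134 rad = 74.320°.
Then Δλ = atan2(-0.027670, 0.174332) = -0.157406 rad, from sin θ sin δ cos φ₁ over cos δ − sin φ₁ sin φ₂.
Hence λ₂ = -112.496° + -9.019° = -121.515°.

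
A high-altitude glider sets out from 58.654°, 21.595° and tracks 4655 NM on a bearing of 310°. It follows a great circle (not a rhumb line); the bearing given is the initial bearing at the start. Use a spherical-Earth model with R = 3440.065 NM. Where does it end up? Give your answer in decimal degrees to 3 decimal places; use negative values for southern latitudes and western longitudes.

latitude 30.723°, longitude -97.935°

δ = 4655/3440.065 = 1.353172 rad (77.5311°).
Start latitude φ₁ = 1.023705 rad; initial bearing θ = 5.410521 rad.
Applying the spherical law of cosines for sides, sin φ₂ = sin φ₁ cos δ + cos φ₁ sin δ cos θ = 0.510891, so φ₂ = 30.723°.
Then Δλ = atan2(-0.389101, -0.220411) = -2.086192 rad, from sin θ sin δ cos φ₁ over cos δ − sin φ₁ sin φ₂.
λ₂ = 21.595° + -119.530° = -97.935°.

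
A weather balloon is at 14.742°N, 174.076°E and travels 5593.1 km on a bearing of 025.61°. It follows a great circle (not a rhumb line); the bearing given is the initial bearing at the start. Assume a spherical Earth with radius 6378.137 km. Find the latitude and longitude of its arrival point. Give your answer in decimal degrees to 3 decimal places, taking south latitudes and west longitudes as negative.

latitude 56.425°, longitude -148.992°

Central angle δ = d/R = 0.876918 rad.
Start latitude φ₁ = 0.257296 rad; initial bearing θ = 0.446979 rad.
Applying the spherical law of cosines for sides, sin φ₂ = sin φ₁ cos δ + cos φ₁ sin δ cos θ = 0.833162, so φ₂ = 56.425°.
Then Δλ = atan2(0.321357, 0.427512) = 0.644583 rad, from sin θ sin δ cos φ₁ over cos δ − sin φ₁ sin φ₂.
λ₂ = 174.076° + 36.932° = 211.008°, normalized to (−180°, 180°] → -148.992°.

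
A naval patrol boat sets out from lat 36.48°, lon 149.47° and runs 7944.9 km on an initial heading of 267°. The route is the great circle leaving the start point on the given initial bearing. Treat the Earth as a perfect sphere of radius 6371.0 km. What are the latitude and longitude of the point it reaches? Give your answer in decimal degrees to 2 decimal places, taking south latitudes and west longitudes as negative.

The arc subtends δ = 7944.9/6371 = 1.247041 rad at the centre.
Converting: φ₁ = 0.636696 rad, θ = 4.660029 rad.
sin φ₂ = sin φ₁ cos δ + cos φ₁ sin δ cos θ = (0.594542)(0.318129) + (0.804064)(0.948048)(-0.052336) = 0.149246
φ₂ = asin(0.149246) = 0.149805 rad = 8.58°.
For the longitude increment, Δλ = atan2( sin θ sin δ cos φ₁, cos δ − sin φ₁ sin φ₂ ) = atan2(-0.761247, 0.229396) = -73.23°.
λ₂ = λ₁ + Δλ = 76.24°.

latitude 8.58°, longitude 76.24°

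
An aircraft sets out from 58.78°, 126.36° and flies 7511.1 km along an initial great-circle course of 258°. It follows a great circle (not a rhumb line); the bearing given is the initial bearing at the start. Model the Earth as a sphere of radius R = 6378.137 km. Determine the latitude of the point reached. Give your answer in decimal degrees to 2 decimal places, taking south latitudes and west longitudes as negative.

latitude 13.18°

The arc subtends δ = 7511.1/6378.137 = 1.177632 rad at the centre.
Converting: φ₁ = 1.025905 rad, θ = 4.502949 rad.
Applying the spherical law of cosines for sides, sin φ₂ = sin φ₁ cos δ + cos φ₁ sin δ cos θ = 0.228088, so φ₂ = 13.18°.
Then Δλ = atan2(-0.468316, 0.188056) = -1.188948 rad, from sin θ sin δ cos φ₁ over cos δ − sin φ₁ sin φ₂.
λ₂ = λ₁ + Δλ = 58.24°.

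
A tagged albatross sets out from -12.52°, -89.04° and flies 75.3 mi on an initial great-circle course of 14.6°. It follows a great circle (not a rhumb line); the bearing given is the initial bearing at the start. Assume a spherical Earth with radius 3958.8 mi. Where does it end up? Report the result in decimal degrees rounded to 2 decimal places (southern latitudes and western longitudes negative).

Central angle δ = d/R = 0.019021 rad.
Start latitude φ₁ = -0.218515 rad; initial bearing θ = 0.254818 rad.
sin φ₂ = sin φ₁ cos δ + cos φ₁ sin δ cos θ = (-0.216780)(0.999819) + (0.976220)(0.019020)(0.967709) = -0.198773
φ₂ = asin(-0.198773) = -0.200106 rad = -11.47°.
Then Δλ = atan2(0.004680, 0.956729) = 0.004892 rad, from sin θ sin δ cos φ₁ over cos δ − sin φ₁ sin φ₂.
Hence λ₂ = -89.04° + 0.28° = -88.76°.

latitude -11.47°, longitude -88.76°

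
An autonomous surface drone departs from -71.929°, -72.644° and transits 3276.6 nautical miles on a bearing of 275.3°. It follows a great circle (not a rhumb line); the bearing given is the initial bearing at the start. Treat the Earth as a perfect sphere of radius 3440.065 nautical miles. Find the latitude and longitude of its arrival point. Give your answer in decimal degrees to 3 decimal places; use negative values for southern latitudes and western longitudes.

latitude -31.852°, longitude -145.431°

The arc subtends δ = 3276.6/3440.065 = 0.952482 rad at the centre.
Start latitude φ₁ = -1.255398 rad; initial bearing θ = 4.804891 rad.
sin φ₂ = sin φ₁ cos δ + cos φ₁ sin δ cos θ = (-0.950673)(0.579662) + (0.310195)(0.814857)(0.092371) = -0.527721
φ₂ = asin(-0.527721) = -0.555916 rad = -31.852°.
Δλ = atan2( sin θ sin δ cos φ₁ , cos δ − sin φ₁ sin φ₂ ) = atan2(-0.251684, 0.077972) = -1.270372 rad = -72.787°.
λ₂ = -72.644° + -72.787° = -145.431°.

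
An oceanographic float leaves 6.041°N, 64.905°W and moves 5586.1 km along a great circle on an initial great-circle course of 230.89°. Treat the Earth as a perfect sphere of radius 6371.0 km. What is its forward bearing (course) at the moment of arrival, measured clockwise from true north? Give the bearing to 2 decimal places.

final bearing 238.00°

Angular distance δ = d/R = 5586.1 / 6371 = 0.876801 rad.
Converting: φ₁ = 0.105435 rad, θ = 4.029791 rad.
sin φ₂ = sin φ₁ cos δ + cos φ₁ sin δ cos θ = (0.105240)(0.639613) + (0.994447)(0.768697)(-0.630811) = -0.414897
φ₂ = asin(-0.414897) = -0.427829 rad = -24.513°.
For the longitude increment, Δλ = atan2( sin θ sin δ cos φ₁, cos δ − sin φ₁ sin φ₂ ) = atan2(-0.593148, 0.683277) = -40.961°.
λ₂ = λ₁ + Δλ = -105.866°.
The forward bearing on arrival equals the back-azimuth from the destination plus 180°.
Back-azimuth from P₂ (-24.51°, -105.87°) to P₁ (6.04°, -64.91°), with Δλ' = λ₁ − λ₂ = 40.96°: atan2( sin Δλ' cos φ₁ , cos φ₂ sin φ₁ − sin φ₂ cos φ₁ cos Δλ' ) = 58.00°.
Final bearing = (58.00° + 180°) mod 360° = 238.00°.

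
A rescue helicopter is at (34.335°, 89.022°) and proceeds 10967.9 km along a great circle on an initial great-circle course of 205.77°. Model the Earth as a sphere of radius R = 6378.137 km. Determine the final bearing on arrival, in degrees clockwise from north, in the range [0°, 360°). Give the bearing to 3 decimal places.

δ = 10967.9/6378.137 = 1.719609 rad (98.5263°).
Start latitude φ₁ = 0.599259 rad; initial bearing θ = 3.591364 rad.
Destination latitude: φ₂ = arcsin( sin φ₁ cos δ + cos φ₁ sin δ cos θ ) = arcsin(-0.819036) = -54.988°.
Then Δλ = atan2(-0.355037, 0.313698) = -0.847136 rad, from sin θ sin δ cos φ₁ over cos δ − sin φ₁ sin φ₂.
λ₂ = λ₁ + Δλ = 40.485°.
The forward bearing on arrival equals the back-azimuth from the destination plus 180°.
Back-azimuth from P₂ (-54.988°, 40.485°) to P₁ (34.335°, 89.022°), with Δλ' = λ₁ − λ₂ = 48.537°: atan2( sin Δλ' cos φ₁ , cos φ₂ sin φ₁ − sin φ₂ cos φ₁ cos Δλ' ) = 38.735°.
Final bearing = (38.735° + 180°) mod 360° = 218.735°.

final bearing 218.735°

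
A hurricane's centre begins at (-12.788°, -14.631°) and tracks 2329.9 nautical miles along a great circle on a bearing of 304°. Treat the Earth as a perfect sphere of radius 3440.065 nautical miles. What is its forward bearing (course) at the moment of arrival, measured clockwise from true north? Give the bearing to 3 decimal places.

δ = 2329.9/3440.065 = 0.677284 rad (38.8055°).
Converting: φ₁ = -0.223193 rad, θ = 5.305801 rad.
sin φ₂ = sin φ₁ cos δ + cos φ₁ sin δ cos θ = (-0.221344)(0.779278) + (0.975196)(0.626679)(0.559193) = 0.169253
φ₂ = asin(0.169253) = 0.170072 rad = 9.744°.
Then Δλ = atan2(-0.506653, 0.816741) = -0.555238 rad, from sin θ sin δ cos φ₁ over cos δ − sin φ₁ sin φ₂.
λ₂ = -14.631° + -31.813° = -46.444°.
The forward bearing on arrival equals the back-azimuth from the destination plus 180°.
Back-azimuth from P₂ (9.744°, -46.444°) to P₁ (-12.788°, -14.631°), with Δλ' = λ₁ − λ₂ = 31.813°: atan2( sin Δλ' cos φ₁ , cos φ₂ sin φ₁ − sin φ₂ cos φ₁ cos Δλ' ) = 124.884°.
Final bearing = (124.884° + 180°) mod 360° = 304.884°.

final bearing 304.884°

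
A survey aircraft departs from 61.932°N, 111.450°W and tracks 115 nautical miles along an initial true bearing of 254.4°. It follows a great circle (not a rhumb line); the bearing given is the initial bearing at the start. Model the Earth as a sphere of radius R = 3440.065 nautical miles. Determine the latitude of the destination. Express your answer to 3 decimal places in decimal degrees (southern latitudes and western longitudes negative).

latitude 61.362°

The arc subtends δ = 115/3440.065 = 0.033430 rad at the centre.
Converting: φ₁ = 1.080917 rad, θ = 4.440118 rad.
sin φ₂ = sin φ₁ cos δ + cos φ₁ sin δ cos θ = (0.882390)(0.999441) + (0.470519)(0.033423)(-0.268920) = 0.877668
φ₂ = asin(0.877668) = 1.070974 rad = 61.362°.
For the longitude increment, Δλ = atan2( sin θ sin δ cos φ₁, cos δ − sin φ₁ sin φ₂ ) = atan2(-0.015147, 0.224996) = -3.851°.
λ₂ = -111.450° + -3.851° = -115.301°.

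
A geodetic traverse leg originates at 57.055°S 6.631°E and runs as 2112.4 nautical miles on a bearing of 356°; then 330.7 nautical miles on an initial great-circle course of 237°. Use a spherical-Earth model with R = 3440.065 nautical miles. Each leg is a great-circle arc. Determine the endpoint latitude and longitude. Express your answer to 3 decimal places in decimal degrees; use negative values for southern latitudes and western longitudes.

latitude -24.839°, longitude -0.941°

Apply the spherical direct solution leg by leg, carrying full precision between legs.
Leg 1: from (-57.055°, 6.631°), δ = 2112.4/3440.065 = 0.614058 rad, θ = 356° → φ = -21.919°, λ = 4.148°.
Leg 2: from (-21.919°, 4.148°), δ = 330.7/3440.065 = 0.096132 rad, θ = 237° → φ = -24.839°, λ = -0.941°.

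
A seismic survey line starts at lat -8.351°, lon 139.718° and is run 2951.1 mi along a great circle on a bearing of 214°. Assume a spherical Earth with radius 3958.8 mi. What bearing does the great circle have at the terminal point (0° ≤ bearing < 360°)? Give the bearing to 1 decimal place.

The arc subtends δ = 2951.1/3958.8 = 0.745453 rad at the centre.
Converting: φ₁ = -0.145752 rad, θ = 3.735005 rad.
Applying the spherical law of cosines for sides, sin φ₂ = sin φ₁ cos δ + cos φ₁ sin δ cos θ = -0.663095, so φ₂ = -41.536°.
Then Δλ = atan2(-0.375281, 0.638475) = -0.531384 rad, from sin θ sin δ cos φ₁ over cos δ − sin φ₁ sin φ₂.
λ₂ = λ₁ + Δλ = 109.272°.
The forward bearing on arrival equals the back-azimuth from the destination plus 180°.
Back-azimuth from P₂ (-41.5°, 109.3°) to P₁ (-8.4°, 139.7°), with Δλ' = λ₁ − λ₂ = 30.4°: atan2( sin Δλ' cos φ₁ , cos φ₂ sin φ₁ − sin φ₂ cos φ₁ cos Δλ' ) = 47.7°.
Final bearing = (47.7° + 180°) mod 360° = 227.7°.

final bearing 227.7°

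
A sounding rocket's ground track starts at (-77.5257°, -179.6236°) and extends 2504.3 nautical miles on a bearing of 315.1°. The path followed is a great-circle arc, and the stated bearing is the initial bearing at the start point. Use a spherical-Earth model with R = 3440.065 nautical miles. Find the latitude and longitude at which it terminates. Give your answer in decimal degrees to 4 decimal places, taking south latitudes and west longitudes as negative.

latitude -38.8361°, longitude 143.2952°

Angular distance δ = d/R = 2504.3 / 3440.065 = 0.727980 rad.
With φ₁ = -77.5257° = -1.353079 rad and θ = 315.1° = 5.499532 rad:
sin φ₂ = sin φ₁ cos δ + cos φ₁ sin δ cos θ = (-0.976393)(0.746520) + (0.216002)(0.665363)(0.708340) = -0.627094
φ₂ = asin(-0.627094) = -0.677817 rad = -38.8361°.
Δλ = atan2( sin θ sin δ cos φ₁ , cos δ − sin φ₁ sin φ₂ ) = atan2(-0.101448, 0.134229) = -0.647189 rad = -37.0812°.
λ₂ = -179.6236° + -37.0812° = -216.7048°, normalized to (−180°, 180°] → 143.2952°.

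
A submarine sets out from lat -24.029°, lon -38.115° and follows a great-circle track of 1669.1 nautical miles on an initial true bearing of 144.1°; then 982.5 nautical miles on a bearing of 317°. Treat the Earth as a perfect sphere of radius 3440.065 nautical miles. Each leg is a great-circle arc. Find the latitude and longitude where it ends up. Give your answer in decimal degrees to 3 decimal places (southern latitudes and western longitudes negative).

Apply the spherical direct solution leg by leg, carrying full precision between legs.
Leg 1: from (-24.029°, -38.115°), δ = 1669.1/3440.065 = 0.485194 rad, θ = 144.1° → φ = -44.850°, λ = -15.425°.
Leg 2: from (-44.850°, -15.425°), δ = 982.5/3440.065 = 0.285605 rad, θ = 317° → φ = -32.046°, λ = -28.528°.

latitude -32.046°, longitude -28.528°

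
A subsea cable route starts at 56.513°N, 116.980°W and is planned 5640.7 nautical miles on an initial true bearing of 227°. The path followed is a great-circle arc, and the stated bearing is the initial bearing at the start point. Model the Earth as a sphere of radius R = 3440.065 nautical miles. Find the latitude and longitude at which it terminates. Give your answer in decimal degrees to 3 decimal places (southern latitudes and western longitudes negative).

δ = 5640.7/3440.065 = 1.639707 rad (93.9483°).
Converting: φ₁ = 0.986338 rad, θ = 3.961897 rad.
Destination latitude: φ₂ = arcsin( sin φ₁ cos δ + cos φ₁ sin δ cos θ ) = arcsin(-0.432825) = -25.647°.
For the longitude increment, Δλ = atan2( sin θ sin δ cos φ₁, cos δ − sin φ₁ sin φ₂ ) = atan2(-0.402565, 0.292124) = -54.033°.
Hence λ₂ = -116.980° + -54.033° = -171.013°.

latitude -25.647°, longitude -171.013°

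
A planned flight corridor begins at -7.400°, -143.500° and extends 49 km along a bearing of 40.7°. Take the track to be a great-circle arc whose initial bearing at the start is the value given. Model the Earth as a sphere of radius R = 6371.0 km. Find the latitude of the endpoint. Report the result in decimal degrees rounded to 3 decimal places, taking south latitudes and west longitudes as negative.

latitude -7.066°

The arc subtends δ = 49/6371 = 0.007691 rad at the centre.
Converting: φ₁ = -0.129154 rad, θ = 0.710349 rad.
Applying the spherical law of cosines for sides, sin φ₂ = sin φ₁ cos δ + cos φ₁ sin δ cos θ = -0.123010, so φ₂ = -7.066°.
Δλ = atan2( sin θ sin δ cos φ₁ , cos δ − sin φ₁ sin φ₂ ) = atan2(0.004974, 0.984127) = 0.005054 rad = 0.290°.
λ₂ = λ₁ + Δλ = -143.210°.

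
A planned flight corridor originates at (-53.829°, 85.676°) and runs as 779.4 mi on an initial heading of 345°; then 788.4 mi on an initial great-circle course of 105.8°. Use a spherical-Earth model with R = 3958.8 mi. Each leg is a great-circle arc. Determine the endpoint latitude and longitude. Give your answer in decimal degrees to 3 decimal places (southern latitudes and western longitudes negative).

Apply the spherical direct solution leg by leg, carrying full precision between legs.
Leg 1: from (-53.829°, 85.676°), δ = 779.4/3958.8 = 0.196878 rad, θ = 345° → φ = -42.855°, λ = 81.716°.
Leg 2: from (-42.855°, 81.716°), δ = 788.4/3958.8 = 0.199151 rad, θ = 105.8° → φ = -44.926°, λ = 97.313°.

latitude -44.926°, longitude 97.313°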